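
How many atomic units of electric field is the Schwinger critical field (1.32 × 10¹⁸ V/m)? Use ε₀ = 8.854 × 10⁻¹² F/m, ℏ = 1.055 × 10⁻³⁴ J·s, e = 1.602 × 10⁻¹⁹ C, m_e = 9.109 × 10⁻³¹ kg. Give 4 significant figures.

atomic unit of electric field: E_au = E_h/(e a₀) = m_e²e⁵/((4πε₀)³ℏ⁴) = 5.131 × 10¹¹ V/m.
1.32 × 10¹⁸ / 5.131 × 10¹¹ = 2.573 × 10⁶

2.573 × 10⁶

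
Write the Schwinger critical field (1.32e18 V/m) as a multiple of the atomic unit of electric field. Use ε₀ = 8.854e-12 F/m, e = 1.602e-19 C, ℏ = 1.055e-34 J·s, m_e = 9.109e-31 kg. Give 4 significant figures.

2.573e6

atomic unit of electric field: E_au = E_h/(e a₀) = m_e²e⁵/((4πε₀)³ℏ⁴) = 5.131e11 V/m.
1.32e18 / 5.131e11 = 2.573e6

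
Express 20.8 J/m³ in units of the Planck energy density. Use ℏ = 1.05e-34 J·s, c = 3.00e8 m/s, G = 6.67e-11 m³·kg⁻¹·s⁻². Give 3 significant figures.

4.44e-113

Planck energy density: u_P = c⁷/(ℏG²) = 4.68e113 J/m³.
20.8 / 4.68e113 = 4.44e-113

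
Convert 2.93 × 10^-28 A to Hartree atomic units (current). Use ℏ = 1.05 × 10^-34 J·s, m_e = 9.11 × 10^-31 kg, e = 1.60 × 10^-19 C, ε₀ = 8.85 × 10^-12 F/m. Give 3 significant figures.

4.39 × 10^-26

atomic unit of electric current: I_au = e E_h/ℏ = m_e e⁵/((4πε₀)²ℏ³) = 6.67 × 10^-3 A.
2.93 × 10^-28 / 6.67 × 10^-3 = 4.39 × 10^-26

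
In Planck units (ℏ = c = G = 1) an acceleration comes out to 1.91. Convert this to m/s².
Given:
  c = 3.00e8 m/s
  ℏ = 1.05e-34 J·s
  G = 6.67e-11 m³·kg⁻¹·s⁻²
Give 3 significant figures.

One Planck acceleration: a_P = √(c⁷/(ℏG)) = 5.59e51 m/s².
1.91 × 5.59e51 m/s² = 1.07e52 m/s²

1.07e52 m/s²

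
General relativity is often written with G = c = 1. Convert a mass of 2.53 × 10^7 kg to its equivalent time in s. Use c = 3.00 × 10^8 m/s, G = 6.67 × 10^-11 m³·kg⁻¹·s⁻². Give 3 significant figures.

Mass → time via G/c³.
2.53 × 10^7 kg × (G/c³) = 6.25 × 10^-29 s

6.25 × 10^-29 s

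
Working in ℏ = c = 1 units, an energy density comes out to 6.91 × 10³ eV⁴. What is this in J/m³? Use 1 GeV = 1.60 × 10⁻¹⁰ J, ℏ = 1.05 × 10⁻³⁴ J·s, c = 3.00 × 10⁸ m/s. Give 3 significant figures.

[E]/[L]³ = [E]⁴/(ℏc)³; restore (ℏc)⁻³.
1 GeV⁴ → 1/(ℏc)³ × (1 GeV in J)⁴ = 2.10 × 10³⁷ J/m³.
Convert the energy scale: 6.91 × 10³ eV⁴ = 6.91 × 10⁻³³ GeV⁴.
Result: 6.91 × 10⁻³³ × 2.10 × 10³⁷ = 1.45 × 10⁵ J/m³.

1.45 × 10⁵ J/m³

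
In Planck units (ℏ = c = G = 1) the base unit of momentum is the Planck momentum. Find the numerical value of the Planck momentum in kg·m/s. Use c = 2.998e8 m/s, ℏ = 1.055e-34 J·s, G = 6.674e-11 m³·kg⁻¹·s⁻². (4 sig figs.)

6.527 kg·m/s

p_P = √(ℏc³/G)
  = √(42.60)
  = 6.527 kg·m/s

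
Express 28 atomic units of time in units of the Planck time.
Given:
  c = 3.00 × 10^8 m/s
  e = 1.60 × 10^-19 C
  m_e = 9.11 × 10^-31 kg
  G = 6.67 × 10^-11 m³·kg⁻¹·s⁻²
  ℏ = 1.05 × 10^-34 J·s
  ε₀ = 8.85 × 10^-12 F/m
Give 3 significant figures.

atomic unit of time: τ_au = (4πε₀)²ℏ³/(m_e e⁴) = 2.40 × 10^-17 s
Planck time: t_P = √(ℏG/c⁵) = 5.37 × 10^-44 s
28 × 2.40 × 10^-17 / 5.37 × 10^-44 = 1.25 × 10^28

1.25 × 10^28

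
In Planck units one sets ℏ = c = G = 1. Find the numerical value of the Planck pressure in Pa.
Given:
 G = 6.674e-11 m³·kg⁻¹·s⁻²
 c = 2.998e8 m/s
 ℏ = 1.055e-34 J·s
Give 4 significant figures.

p_P = c⁷/(ℏG²)
  = 2.177e59 / 4.699e-55
  = 4.632e113 Pa

4.632e113 Pa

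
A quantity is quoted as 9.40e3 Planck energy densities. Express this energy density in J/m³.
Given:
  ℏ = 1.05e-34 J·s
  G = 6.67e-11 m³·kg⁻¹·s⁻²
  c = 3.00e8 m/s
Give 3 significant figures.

4.40e117 J/m³

One Planck energy density: u_P = c⁷/(ℏG²) = 4.68e113 J/m³.
9.40e3 × 4.68e113 J/m³ = 4.40e117 J/m³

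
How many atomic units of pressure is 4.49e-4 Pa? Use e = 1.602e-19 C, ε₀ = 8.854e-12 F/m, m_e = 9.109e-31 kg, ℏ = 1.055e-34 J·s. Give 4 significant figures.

1.533e-17

atomic unit of pressure: P_au = E_h/a₀³ = m_e⁴e¹⁰/((4πε₀)⁵ℏ⁸) = 2.929e13 Pa.
4.49e-4 / 2.929e13 = 1.533e-17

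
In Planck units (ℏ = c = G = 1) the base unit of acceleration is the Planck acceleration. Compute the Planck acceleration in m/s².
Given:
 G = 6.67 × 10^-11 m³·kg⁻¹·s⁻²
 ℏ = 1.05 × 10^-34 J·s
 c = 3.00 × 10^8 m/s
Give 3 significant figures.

a_P = √(c⁷/(ℏG))
  = √(3.12 × 10^103)
  = 5.59 × 10^51 m/s²

5.59 × 10^51 m/s²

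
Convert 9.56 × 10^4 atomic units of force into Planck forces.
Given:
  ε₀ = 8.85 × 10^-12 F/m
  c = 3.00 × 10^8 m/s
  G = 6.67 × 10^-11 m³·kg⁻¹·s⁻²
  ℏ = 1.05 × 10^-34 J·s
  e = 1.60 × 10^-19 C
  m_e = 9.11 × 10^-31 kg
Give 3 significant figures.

6.56 × 10^-47

atomic unit of force: F_au = E_h/a₀ = m_e²e⁶/((4πε₀)³ℏ⁴) = 8.33 × 10^-8 N
Planck force: F_P = c⁴/G = 1.21 × 10^44 N
9.56 × 10^4 × 8.33 × 10^-8 / 1.21 × 10^44 = 6.56 × 10^-47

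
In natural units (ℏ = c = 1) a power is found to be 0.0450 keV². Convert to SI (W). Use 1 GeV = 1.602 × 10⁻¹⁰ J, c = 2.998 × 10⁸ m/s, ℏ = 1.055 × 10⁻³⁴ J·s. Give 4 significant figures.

10.95 W

Power is [E]/[T] = [E]²/ℏ.
1 GeV² → 1/ℏ × (1 GeV in J)² = 2.433 × 10¹⁴ W.
Convert the energy scale: 0.0450 keV² = 4.50 × 10⁻¹⁴ GeV².
Result: 4.50 × 10⁻¹⁴ × 2.433 × 10¹⁴ = 10.95 W.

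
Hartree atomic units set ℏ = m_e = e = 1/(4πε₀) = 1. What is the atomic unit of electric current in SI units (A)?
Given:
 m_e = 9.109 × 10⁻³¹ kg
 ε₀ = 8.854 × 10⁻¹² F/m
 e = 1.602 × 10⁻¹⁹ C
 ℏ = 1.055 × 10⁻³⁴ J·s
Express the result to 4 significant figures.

From ℏ = m_e = e = 1/(4πε₀) = 1 the current scale is I_au = e E_h/ℏ = m_e e⁵/((4πε₀)²ℏ³).
E_h = 4.354 × 10⁻¹⁸ J
e·E_h/ℏ = 6.612 × 10⁻³ A

6.612 × 10⁻³ A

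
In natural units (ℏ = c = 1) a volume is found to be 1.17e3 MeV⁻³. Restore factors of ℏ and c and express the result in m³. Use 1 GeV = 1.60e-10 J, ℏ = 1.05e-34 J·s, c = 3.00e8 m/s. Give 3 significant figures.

Volume is [L]³ = [E]⁻³·(ℏc)³.
1 GeV⁻³ → (ℏc)³ × (1 GeV in J)⁻³ = 7.63e-48 m³.
Convert the energy scale: 1.17e3 MeV⁻³ = 1.17e12 GeV⁻³.
Result: 1.17e12 × 7.63e-48 = 8.93e-36 m³.

8.93e-36 m³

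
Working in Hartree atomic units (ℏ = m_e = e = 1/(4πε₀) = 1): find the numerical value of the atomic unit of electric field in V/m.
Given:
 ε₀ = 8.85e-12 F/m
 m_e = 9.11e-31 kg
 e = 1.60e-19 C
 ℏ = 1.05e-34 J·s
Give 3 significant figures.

5.20e11 V/m

From ℏ = m_e = e = 1/(4πε₀) = 1 the electric field scale is E_au = E_h/(e a₀) = m_e²e⁵/((4πε₀)³ℏ⁴).
E_h = 4.38e-18 J
a₀ = 5.26e-11 m
E_h/(e·a₀) = 5.20e11 V/m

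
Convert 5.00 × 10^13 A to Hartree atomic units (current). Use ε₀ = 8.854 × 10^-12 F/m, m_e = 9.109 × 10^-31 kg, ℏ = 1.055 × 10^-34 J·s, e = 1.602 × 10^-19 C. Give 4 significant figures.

7.562 × 10^15

atomic unit of electric current: I_au = e E_h/ℏ = m_e e⁵/((4πε₀)²ℏ³) = 6.612 × 10^-3 A.
5.00 × 10^13 / 6.612 × 10^-3 = 7.562 × 10^15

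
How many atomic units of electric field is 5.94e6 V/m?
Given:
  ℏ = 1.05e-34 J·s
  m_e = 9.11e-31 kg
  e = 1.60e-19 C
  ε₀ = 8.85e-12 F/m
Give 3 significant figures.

1.14e-5

atomic unit of electric field: E_au = E_h/(e a₀) = m_e²e⁵/((4πε₀)³ℏ⁴) = 5.20e11 V/m.
5.94e6 / 5.20e11 = 1.14e-5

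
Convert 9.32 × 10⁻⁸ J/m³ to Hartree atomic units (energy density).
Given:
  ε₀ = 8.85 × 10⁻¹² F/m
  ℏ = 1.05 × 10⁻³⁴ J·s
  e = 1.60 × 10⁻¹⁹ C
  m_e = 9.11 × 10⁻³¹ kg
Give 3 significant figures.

3.09 × 10⁻²¹

atomic unit of energy density: u_au = E_h/a₀³ = m_e⁴e¹⁰/((4πε₀)⁵ℏ⁸) = 3.01 × 10¹³ J/m³.
9.32 × 10⁻⁸ / 3.01 × 10¹³ = 3.09 × 10⁻²¹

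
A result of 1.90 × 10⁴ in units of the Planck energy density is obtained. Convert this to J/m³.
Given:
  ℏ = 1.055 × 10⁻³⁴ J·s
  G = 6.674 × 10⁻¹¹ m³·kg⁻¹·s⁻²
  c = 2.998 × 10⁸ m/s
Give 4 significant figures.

One Planck energy density: u_P = c⁷/(ℏG²) = 4.632 × 10¹¹³ J/m³.
1.90 × 10⁴ × 4.632 × 10¹¹³ J/m³ = 8.801 × 10¹¹⁷ J/m³

8.801 × 10¹¹⁷ J/m³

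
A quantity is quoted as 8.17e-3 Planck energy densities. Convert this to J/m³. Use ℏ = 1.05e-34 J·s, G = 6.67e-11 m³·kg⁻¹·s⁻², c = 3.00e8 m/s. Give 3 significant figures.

3.82e111 J/m³

One Planck energy density: u_P = c⁷/(ℏG²) = 4.68e113 J/m³.
8.17e-3 × 4.68e113 J/m³ = 3.82e111 J/m³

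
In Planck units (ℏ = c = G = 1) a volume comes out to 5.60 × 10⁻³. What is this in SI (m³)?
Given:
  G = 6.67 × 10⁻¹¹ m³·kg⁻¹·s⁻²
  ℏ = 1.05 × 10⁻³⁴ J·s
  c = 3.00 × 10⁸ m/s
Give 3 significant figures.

One Planck volume: V_P = (ℏG/c³)^(3/2) = 4.18 × 10⁻¹⁰⁵ m³.
5.60 × 10⁻³ × 4.18 × 10⁻¹⁰⁵ m³ = 2.34 × 10⁻¹⁰⁷ m³

2.34 × 10⁻¹⁰⁷ m³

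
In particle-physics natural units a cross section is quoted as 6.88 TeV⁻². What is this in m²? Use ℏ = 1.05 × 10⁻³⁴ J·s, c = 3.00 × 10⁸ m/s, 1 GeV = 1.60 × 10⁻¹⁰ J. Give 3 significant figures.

2.67 × 10⁻³⁷ m²

Area is [L]² = [E]⁻²·(ℏc)²; restore (ℏc)².
1 GeV⁻² → (ℏc)² × (1 GeV in J)⁻² = 3.88 × 10⁻³² m².
Convert the energy scale: 6.88 TeV⁻² = 6.88 × 10⁻⁶ GeV⁻².
Result: 6.88 × 10⁻⁶ × 3.88 × 10⁻³² = 2.67 × 10⁻³⁷ m².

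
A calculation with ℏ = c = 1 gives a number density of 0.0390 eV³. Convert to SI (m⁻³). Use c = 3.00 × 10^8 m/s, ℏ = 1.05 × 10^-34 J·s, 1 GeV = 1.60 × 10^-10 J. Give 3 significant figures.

Number density is [L]⁻³ = [E]³/(ℏc)³.
1 GeV³ → 1/(ℏc)³ × (1 GeV in J)³ = 1.31 × 10^47 m⁻³.
Convert the energy scale: 0.0390 eV³ = 3.90 × 10^-29 GeV³.
Result: 3.90 × 10^-29 × 1.31 × 10^47 = 5.11 × 10^18 m⁻³.

5.11 × 10^18 m⁻³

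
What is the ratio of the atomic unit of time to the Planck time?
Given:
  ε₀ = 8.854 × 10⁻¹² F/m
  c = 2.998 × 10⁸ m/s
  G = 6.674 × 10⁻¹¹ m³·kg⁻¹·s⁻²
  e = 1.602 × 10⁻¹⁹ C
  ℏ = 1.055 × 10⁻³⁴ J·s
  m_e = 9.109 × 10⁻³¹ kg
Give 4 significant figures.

atomic unit of time: τ_au = (4πε₀)²ℏ³/(m_e e⁴) = 2.423 × 10⁻¹⁷ s
Planck time: t_P = √(ℏG/c⁵) = 5.392 × 10⁻⁴⁴ s
ratio = 2.423 × 10⁻¹⁷ / 5.392 × 10⁻⁴⁴ = 4.494 × 10²⁶

4.494 × 10²⁶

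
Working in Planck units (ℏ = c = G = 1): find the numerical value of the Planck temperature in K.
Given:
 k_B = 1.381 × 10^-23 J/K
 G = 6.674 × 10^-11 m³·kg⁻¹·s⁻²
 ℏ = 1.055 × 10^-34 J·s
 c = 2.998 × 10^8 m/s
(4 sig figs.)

1.417 × 10^32 K

The unique combination of the constants set to 1 with dimensions of temperature is T_P = √(ℏc⁵/G) / k_B.
  = √(3.828 × 10^18) × 7.241 × 10^22
  = 1.417 × 10^32 K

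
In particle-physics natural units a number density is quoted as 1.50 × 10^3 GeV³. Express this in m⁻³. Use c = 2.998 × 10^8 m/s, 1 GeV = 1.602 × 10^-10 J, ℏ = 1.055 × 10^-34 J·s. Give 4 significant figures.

Number density is [L]⁻³ = [E]³/(ℏc)³.
1 GeV³ → 1/(ℏc)³ × (1 GeV in J)³ = 1.299 × 10^47 m⁻³.
Result: 1.50 × 10^3 × 1.299 × 10^47 = 1.949 × 10^50 m⁻³.

1.949 × 10^50 m⁻³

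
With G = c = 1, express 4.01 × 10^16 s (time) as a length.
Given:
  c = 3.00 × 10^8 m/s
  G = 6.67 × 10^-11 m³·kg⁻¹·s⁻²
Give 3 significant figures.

Time → length via c.
4.01 × 10^16 s × (c) = 1.20 × 10^25 m

1.20 × 10^25 m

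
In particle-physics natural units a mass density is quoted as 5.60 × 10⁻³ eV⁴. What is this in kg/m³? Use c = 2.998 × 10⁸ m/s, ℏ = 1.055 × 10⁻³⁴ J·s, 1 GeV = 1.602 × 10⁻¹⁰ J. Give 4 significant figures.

Mass density is [E]/(c²[L]³) = [E]⁴/(ℏ³c⁵).
1 GeV⁴ → 1/(ℏ³c⁵) × (1 GeV in J)⁴ = 2.316 × 10²⁰ kg/m³.
Convert the energy scale: 5.60 × 10⁻³ eV⁴ = 5.60 × 10⁻³⁹ GeV⁴.
Result: 5.60 × 10⁻³⁹ × 2.316 × 10²⁰ = 1.297 × 10⁻¹⁸ kg/m³.

1.297 × 10⁻¹⁸ kg/m³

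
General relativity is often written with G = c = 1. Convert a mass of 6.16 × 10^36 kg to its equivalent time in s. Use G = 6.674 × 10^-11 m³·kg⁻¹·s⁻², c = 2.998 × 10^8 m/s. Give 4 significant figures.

Mass → time via G/c³.
6.16 × 10^36 kg × (G/c³) = 15.26 s

15.26 s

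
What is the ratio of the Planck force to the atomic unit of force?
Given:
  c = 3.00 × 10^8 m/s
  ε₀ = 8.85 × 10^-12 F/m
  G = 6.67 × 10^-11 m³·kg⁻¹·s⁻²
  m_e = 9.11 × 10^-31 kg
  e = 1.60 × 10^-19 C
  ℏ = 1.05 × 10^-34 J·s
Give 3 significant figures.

Planck force: F_P = c⁴/G = 1.21 × 10^44 N
atomic unit of force: F_au = E_h/a₀ = m_e²e⁶/((4πε₀)³ℏ⁴) = 8.33 × 10^-8 N
ratio = 1.21 × 10^44 / 8.33 × 10^-8 = 1.46 × 10^51

1.46 × 10^51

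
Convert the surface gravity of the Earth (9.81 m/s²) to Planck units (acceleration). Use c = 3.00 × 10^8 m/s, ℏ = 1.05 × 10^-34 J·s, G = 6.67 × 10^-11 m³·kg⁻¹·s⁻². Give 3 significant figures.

1.76 × 10^-51

Planck acceleration: a_P = √(c⁷/(ℏG)) = 5.59 × 10^51 m/s².
9.81 / 5.59 × 10^51 = 1.76 × 10^-51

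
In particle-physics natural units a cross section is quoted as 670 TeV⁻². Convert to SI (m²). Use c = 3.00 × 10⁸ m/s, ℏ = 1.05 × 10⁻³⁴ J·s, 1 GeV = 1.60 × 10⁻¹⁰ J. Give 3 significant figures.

2.60 × 10⁻³⁵ m²

Area is [L]² = [E]⁻²·(ℏc)²; restore (ℏc)².
1 GeV⁻² → (ℏc)² × (1 GeV in J)⁻² = 3.88 × 10⁻³² m².
Convert the energy scale: 670 TeV⁻² = 6.70 × 10⁻⁴ GeV⁻².
Result: 6.70 × 10⁻⁴ × 3.88 × 10⁻³² = 2.60 × 10⁻³⁵ m².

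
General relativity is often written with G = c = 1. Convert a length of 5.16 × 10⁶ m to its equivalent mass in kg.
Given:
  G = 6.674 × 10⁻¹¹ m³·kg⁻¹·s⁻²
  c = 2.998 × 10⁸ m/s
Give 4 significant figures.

Length → mass via c²/G.
5.16 × 10⁶ m × (c²/G) = 6.949 × 10³³ kg

6.949 × 10³³ kg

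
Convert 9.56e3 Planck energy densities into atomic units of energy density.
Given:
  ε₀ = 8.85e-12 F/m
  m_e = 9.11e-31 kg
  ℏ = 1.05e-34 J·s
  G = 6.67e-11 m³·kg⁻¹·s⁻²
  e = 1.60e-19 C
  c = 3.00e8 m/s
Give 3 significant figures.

1.49e104

Planck energy density: u_P = c⁷/(ℏG²) = 4.68e113 J/m³
atomic unit of energy density: u_au = E_h/a₀³ = m_e⁴e¹⁰/((4πε₀)⁵ℏ⁸) = 3.01e13 J/m³
9.56e3 × 4.68e113 / 3.01e13 = 1.49e104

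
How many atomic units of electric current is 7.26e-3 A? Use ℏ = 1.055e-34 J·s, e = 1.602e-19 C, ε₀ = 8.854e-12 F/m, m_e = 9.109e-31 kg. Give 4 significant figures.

1.098

atomic unit of electric current: I_au = e E_h/ℏ = m_e e⁵/((4πε₀)²ℏ³) = 6.612e-3 A.
7.26e-3 / 6.612e-3 = 1.098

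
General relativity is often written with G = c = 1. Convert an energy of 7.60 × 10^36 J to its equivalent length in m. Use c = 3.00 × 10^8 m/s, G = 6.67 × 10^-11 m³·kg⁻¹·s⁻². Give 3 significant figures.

Energy → length via G/c⁴.
7.60 × 10^36 J × (G/c⁴) = 6.26 × 10^-8 m

6.26 × 10^-8 m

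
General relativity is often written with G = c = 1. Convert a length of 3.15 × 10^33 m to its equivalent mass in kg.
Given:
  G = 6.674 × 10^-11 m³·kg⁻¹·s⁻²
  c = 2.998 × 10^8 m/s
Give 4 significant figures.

Length → mass via c²/G.
3.15 × 10^33 m × (c²/G) = 4.242 × 10^60 kg

4.242 × 10^60 kg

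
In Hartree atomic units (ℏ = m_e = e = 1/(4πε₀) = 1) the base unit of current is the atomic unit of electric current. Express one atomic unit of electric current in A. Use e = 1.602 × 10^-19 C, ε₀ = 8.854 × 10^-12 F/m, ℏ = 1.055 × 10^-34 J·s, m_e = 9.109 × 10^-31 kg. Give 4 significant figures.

I_au = e E_h/ℏ = m_e e⁵/((4πε₀)²ℏ³)
E_h = 4.354 × 10^-18 J
e·E_h/ℏ = 6.612 × 10^-3 A

6.612 × 10^-3 A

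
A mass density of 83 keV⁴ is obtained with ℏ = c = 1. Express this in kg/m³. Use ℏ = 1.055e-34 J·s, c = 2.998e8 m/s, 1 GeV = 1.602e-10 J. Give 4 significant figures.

Mass density is [E]/(c²[L]³) = [E]⁴/(ℏ³c⁵).
1 GeV⁴ → 1/(ℏ³c⁵) × (1 GeV in J)⁴ = 2.316e20 kg/m³.
Convert the energy scale: 83 keV⁴ = 8.30e-23 GeV⁴.
Result: 8.30e-23 × 2.316e20 = 0.01922 kg/m³.

0.01922 kg/m³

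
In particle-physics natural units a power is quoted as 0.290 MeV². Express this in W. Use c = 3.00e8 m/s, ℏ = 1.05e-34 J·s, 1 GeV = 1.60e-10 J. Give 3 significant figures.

Power is [E]/[T] = [E]²/ℏ.
1 GeV² → 1/ℏ × (1 GeV in J)² = 2.44e14 W.
Convert the energy scale: 0.290 MeV² = 2.90e-7 GeV².
Result: 2.90e-7 × 2.44e14 = 7.07e7 W.

7.07e7 W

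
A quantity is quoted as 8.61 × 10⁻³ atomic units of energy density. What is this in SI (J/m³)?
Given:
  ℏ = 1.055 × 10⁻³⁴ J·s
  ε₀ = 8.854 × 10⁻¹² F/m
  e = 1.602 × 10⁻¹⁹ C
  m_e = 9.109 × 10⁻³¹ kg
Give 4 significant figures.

2.522 × 10¹¹ J/m³

One atomic unit of energy density: u_au = E_h/a₀³ = m_e⁴e¹⁰/((4πε₀)⁵ℏ⁸) = 2.929 × 10¹³ J/m³.
8.61 × 10⁻³ × 2.929 × 10¹³ J/m³ = 2.522 × 10¹¹ J/m³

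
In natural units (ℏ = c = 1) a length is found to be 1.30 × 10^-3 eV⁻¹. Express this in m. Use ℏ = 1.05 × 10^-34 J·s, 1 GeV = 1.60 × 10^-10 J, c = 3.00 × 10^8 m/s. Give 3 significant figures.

2.56 × 10^-10 m

A length is [E]⁻¹ in ℏ=c=1; restore one factor of ℏc.
1 GeV⁻¹ → ℏc × (1 GeV in J)⁻¹ = 1.97 × 10^-16 m.
Convert the energy scale: 1.30 × 10^-3 eV⁻¹ = 1.30 × 10^6 GeV⁻¹.
Result: 1.30 × 10^6 × 1.97 × 10^-16 = 2.56 × 10^-10 m.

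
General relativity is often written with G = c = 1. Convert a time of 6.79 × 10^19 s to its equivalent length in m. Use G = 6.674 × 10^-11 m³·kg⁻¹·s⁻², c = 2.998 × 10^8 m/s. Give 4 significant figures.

2.036 × 10^28 m

Time → length via c.
6.79 × 10^19 s × (c) = 2.036 × 10^28 m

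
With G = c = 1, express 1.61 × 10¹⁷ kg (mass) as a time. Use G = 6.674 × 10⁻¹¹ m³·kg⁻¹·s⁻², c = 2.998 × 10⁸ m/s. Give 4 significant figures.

3.988 × 10⁻¹⁹ s

Mass → time via G/c³.
1.61 × 10¹⁷ kg × (G/c³) = 3.988 × 10⁻¹⁹ s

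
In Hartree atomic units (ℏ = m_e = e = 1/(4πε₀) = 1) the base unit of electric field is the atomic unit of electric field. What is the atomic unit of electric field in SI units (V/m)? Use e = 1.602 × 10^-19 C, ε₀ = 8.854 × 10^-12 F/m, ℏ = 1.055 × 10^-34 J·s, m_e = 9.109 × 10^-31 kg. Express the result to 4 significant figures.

E_au = E_h/(e a₀) = m_e²e⁵/((4πε₀)³ℏ⁴)
E_h = 4.354 × 10^-18 J
a₀ = 5.297 × 10^-11 m
E_h/(e·a₀) = 5.131 × 10^11 V/m

5.131 × 10^11 V/m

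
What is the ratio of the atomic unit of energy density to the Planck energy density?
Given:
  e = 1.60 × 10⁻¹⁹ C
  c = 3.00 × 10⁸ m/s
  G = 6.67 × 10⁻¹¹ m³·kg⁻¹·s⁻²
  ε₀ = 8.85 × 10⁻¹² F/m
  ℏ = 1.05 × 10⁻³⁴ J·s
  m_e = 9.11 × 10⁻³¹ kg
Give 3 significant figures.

atomic unit of energy density: u_au = E_h/a₀³ = m_e⁴e¹⁰/((4πε₀)⁵ℏ⁸) = 3.01 × 10¹³ J/m³
Planck energy density: u_P = c⁷/(ℏG²) = 4.68 × 10¹¹³ J/m³
ratio = 3.01 × 10¹³ / 4.68 × 10¹¹³ = 6.44 × 10⁻¹⁰¹

6.44 × 10⁻¹⁰¹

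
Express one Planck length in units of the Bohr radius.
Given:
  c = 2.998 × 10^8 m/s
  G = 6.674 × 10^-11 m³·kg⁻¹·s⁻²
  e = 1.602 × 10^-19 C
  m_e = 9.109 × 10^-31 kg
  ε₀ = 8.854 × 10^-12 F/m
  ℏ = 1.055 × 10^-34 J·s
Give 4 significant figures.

3.051 × 10^-25

Planck length: ℓ_P = √(ℏG/c³) = 1.616 × 10^-35 m
Bohr radius: a₀ = 4πε₀ℏ²/(m_e e²) = 5.297 × 10^-11 m
ratio = 1.616 × 10^-35 / 5.297 × 10^-11 = 3.051 × 10^-25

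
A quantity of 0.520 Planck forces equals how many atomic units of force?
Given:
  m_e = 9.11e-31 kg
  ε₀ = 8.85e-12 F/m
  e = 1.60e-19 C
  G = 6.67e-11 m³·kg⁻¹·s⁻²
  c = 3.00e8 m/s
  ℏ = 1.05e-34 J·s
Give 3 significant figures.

Planck force: F_P = c⁴/G = 1.21e44 N
atomic unit of force: F_au = E_h/a₀ = m_e²e⁶/((4πε₀)³ℏ⁴) = 8.33e-8 N
0.520 × 1.21e44 / 8.33e-8 = 7.58e50

7.58e50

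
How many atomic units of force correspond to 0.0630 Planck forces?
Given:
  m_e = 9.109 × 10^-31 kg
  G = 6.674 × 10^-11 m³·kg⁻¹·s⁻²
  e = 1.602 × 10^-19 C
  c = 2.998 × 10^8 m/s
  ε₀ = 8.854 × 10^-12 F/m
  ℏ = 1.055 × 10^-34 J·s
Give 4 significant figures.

9.277 × 10^49

Planck force: F_P = c⁴/G = 1.210 × 10^44 N
atomic unit of force: F_au = E_h/a₀ = m_e²e⁶/((4πε₀)³ℏ⁴) = 8.220 × 10^-8 N
0.0630 × 1.210 × 10^44 / 8.220 × 10^-8 = 9.277 × 10^49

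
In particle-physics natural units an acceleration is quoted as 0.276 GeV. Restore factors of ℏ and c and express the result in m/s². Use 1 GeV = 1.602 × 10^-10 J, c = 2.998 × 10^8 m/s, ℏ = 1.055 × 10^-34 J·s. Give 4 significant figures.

1.256 × 10^32 m/s²

Acceleration is [L]/[T]² = c·[E]/ℏ.
1 GeV → c/ℏ × (1 GeV in J) = 4.552 × 10^32 m/s².
Result: 0.276 × 4.552 × 10^32 = 1.256 × 10^32 m/s².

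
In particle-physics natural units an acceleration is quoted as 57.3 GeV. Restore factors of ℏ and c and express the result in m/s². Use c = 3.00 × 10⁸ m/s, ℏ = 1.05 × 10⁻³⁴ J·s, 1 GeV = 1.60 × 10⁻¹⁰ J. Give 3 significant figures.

2.62 × 10³⁴ m/s²

Acceleration is [L]/[T]² = c·[E]/ℏ.
1 GeV → c/ℏ × (1 GeV in J) = 4.57 × 10³² m/s².
Result: 57.3 × 4.57 × 10³² = 2.62 × 10³⁴ m/s².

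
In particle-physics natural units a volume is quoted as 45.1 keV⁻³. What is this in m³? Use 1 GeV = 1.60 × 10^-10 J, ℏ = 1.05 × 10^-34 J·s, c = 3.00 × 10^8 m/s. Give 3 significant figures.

Volume is [L]³ = [E]⁻³·(ℏc)³.
1 GeV⁻³ → (ℏc)³ × (1 GeV in J)⁻³ = 7.63 × 10^-48 m³.
Convert the energy scale: 45.1 keV⁻³ = 4.51 × 10^19 GeV⁻³.
Result: 4.51 × 10^19 × 7.63 × 10^-48 = 3.44 × 10^-28 m³.

3.44 × 10^-28 m³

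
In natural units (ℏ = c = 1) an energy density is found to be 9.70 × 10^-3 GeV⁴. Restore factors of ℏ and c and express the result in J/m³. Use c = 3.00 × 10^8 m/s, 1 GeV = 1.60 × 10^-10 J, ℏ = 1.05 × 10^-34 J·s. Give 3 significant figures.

[E]/[L]³ = [E]⁴/(ℏc)³; restore (ℏc)⁻³.
1 GeV⁴ → 1/(ℏc)³ × (1 GeV in J)⁴ = 2.10 × 10^37 J/m³.
Result: 9.70 × 10^-3 × 2.10 × 10^37 = 2.03 × 10^35 J/m³.

2.03 × 10^35 J/m³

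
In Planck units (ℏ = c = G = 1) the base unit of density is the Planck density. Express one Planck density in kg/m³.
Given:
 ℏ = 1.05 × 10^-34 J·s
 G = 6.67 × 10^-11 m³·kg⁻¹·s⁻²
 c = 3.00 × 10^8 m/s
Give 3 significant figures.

5.20 × 10^96 kg/m³

ρ_P = c⁵/(ℏG²)
  = 2.43 × 10^42 / 4.67 × 10^-55
  = 5.20 × 10^96 kg/m³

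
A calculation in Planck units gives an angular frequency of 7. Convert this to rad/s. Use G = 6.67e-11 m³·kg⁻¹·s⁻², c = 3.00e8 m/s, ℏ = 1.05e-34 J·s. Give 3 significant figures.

One Planck angular frequency: ω_P = √(c⁵/(ℏG)) = 1.86e43 rad/s.
7 × 1.86e43 rad/s = 1.30e44 rad/s

1.30e44 rad/s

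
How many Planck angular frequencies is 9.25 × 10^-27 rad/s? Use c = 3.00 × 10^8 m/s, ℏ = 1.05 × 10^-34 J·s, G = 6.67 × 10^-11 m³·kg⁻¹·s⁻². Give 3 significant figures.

4.97 × 10^-70

Planck angular frequency: ω_P = √(c⁵/(ℏG)) = 1.86 × 10^43 rad/s.
9.25 × 10^-27 / 1.86 × 10^43 = 4.97 × 10^-70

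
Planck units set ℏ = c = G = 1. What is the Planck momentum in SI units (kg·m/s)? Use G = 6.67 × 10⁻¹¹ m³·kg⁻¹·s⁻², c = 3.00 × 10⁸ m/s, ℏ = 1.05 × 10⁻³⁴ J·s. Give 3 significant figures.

6.52 kg·m/s

From ℏ = c = G = 1 the momentum scale is p_P = √(ℏc³/G).
  = √(42.5)
  = 6.52 kg·m/s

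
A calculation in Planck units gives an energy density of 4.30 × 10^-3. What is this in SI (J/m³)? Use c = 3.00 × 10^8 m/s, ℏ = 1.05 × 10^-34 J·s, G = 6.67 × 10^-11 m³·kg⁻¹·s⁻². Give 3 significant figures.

One Planck energy density: u_P = c⁷/(ℏG²) = 4.68 × 10^113 J/m³.
4.30 × 10^-3 × 4.68 × 10^113 J/m³ = 2.01 × 10^111 J/m³

2.01 × 10^111 J/m³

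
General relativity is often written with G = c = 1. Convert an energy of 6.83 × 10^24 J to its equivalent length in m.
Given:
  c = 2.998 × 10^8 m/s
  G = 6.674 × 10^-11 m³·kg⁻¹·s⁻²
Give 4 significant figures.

5.643 × 10^-20 m

Energy → length via G/c⁴.
6.83 × 10^24 J × (G/c⁴) = 5.643 × 10^-20 m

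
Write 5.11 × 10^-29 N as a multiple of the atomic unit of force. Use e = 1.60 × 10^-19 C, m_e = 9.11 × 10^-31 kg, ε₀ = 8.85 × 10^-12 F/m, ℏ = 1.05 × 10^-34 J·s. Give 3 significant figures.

6.14 × 10^-22

atomic unit of force: F_au = E_h/a₀ = m_e²e⁶/((4πε₀)³ℏ⁴) = 8.33 × 10^-8 N.
5.11 × 10^-29 / 8.33 × 10^-8 = 6.14 × 10^-22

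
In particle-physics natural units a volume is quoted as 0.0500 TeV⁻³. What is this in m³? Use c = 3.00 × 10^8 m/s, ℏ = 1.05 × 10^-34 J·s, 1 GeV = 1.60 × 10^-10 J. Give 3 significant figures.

Volume is [L]³ = [E]⁻³·(ℏc)³.
1 GeV⁻³ → (ℏc)³ × (1 GeV in J)⁻³ = 7.63 × 10^-48 m³.
Convert the energy scale: 0.0500 TeV⁻³ = 5.00 × 10^-11 GeV⁻³.
Result: 5.00 × 10^-11 × 7.63 × 10^-48 = 3.82 × 10^-58 m³.

3.82 × 10^-58 m³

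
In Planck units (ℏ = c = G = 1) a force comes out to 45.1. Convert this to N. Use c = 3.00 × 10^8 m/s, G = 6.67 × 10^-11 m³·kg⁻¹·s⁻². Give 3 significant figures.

5.48 × 10^45 N

One Planck force: F_P = c⁴/G = 1.21 × 10^44 N.
45.1 × 1.21 × 10^44 N = 5.48 × 10^45 N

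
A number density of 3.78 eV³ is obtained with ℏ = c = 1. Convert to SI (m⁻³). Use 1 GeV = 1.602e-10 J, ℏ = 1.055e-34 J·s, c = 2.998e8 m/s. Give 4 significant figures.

Number density is [L]⁻³ = [E]³/(ℏc)³.
1 GeV³ → 1/(ℏc)³ × (1 GeV in J)³ = 1.299e47 m⁻³.
Convert the energy scale: 3.78 eV³ = 3.78e-27 GeV³.
Result: 3.78e-27 × 1.299e47 = 4.912e20 m⁻³.

4.912e20 m⁻³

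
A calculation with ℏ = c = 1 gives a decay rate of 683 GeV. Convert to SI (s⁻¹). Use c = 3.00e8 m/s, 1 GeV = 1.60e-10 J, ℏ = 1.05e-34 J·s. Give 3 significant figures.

1.04e27 s⁻¹

A rate is [E]/ℏ; divide by ℏ.
1 GeV → 1/ℏ × (1 GeV in J) = 1.52e24 s⁻¹.
Result: 683 × 1.52e24 = 1.04e27 s⁻¹.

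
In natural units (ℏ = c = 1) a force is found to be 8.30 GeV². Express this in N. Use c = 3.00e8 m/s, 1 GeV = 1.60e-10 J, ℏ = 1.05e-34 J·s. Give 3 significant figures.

Force is [E]/[L] = [E]²/(ℏc); restore (ℏc)⁻¹.
1 GeV² → 1/(ℏc) × (1 GeV in J)² = 8.13e5 N.
Result: 8.30 × 8.13e5 = 6.75e6 N.

6.75e6 N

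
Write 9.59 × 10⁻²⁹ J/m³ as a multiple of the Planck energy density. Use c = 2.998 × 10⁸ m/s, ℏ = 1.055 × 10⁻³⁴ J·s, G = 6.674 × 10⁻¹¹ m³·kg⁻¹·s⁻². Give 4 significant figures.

2.070 × 10⁻¹⁴²

Planck energy density: u_P = c⁷/(ℏG²) = 4.632 × 10¹¹³ J/m³.
9.59 × 10⁻²⁹ / 4.632 × 10¹¹³ = 2.070 × 10⁻¹⁴²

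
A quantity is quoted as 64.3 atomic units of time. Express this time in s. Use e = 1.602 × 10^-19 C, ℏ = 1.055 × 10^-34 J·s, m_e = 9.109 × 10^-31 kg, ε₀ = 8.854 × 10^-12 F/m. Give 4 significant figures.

One atomic unit of time: τ_au = (4πε₀)²ℏ³/(m_e e⁴) = 2.423 × 10^-17 s.
64.3 × 2.423 × 10^-17 s = 1.558 × 10^-15 s

1.558 × 10^-15 s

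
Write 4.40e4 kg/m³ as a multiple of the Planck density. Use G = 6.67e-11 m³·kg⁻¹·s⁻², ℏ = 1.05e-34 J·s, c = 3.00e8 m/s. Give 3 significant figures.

8.46e-93

Planck density: ρ_P = c⁵/(ℏG²) = 5.20e96 kg/m³.
4.40e4 / 5.20e96 = 8.46e-93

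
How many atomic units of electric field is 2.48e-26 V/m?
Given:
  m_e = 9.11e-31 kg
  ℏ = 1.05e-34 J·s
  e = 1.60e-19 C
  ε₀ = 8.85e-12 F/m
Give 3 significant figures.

atomic unit of electric field: E_au = E_h/(e a₀) = m_e²e⁵/((4πε₀)³ℏ⁴) = 5.20e11 V/m.
2.48e-26 / 5.20e11 = 4.76e-38

4.76e-38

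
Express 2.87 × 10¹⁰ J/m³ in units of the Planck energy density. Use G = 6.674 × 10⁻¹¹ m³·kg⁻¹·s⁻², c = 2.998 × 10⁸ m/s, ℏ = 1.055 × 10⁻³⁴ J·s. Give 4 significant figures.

Planck energy density: u_P = c⁷/(ℏG²) = 4.632 × 10¹¹³ J/m³.
2.87 × 10¹⁰ / 4.632 × 10¹¹³ = 6.196 × 10⁻¹⁰⁴

6.196 × 10⁻¹⁰⁴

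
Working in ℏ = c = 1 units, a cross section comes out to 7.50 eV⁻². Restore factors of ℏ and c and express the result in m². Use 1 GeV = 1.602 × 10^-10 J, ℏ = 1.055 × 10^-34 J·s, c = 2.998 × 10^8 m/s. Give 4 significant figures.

2.924 × 10^-13 m²

Area is [L]² = [E]⁻²·(ℏc)²; restore (ℏc)².
1 GeV⁻² → (ℏc)² × (1 GeV in J)⁻² = 3.898 × 10^-32 m².
Convert the energy scale: 7.50 eV⁻² = 7.50 × 10^18 GeV⁻².
Result: 7.50 × 10^18 × 3.898 × 10^-32 = 2.924 × 10^-13 m².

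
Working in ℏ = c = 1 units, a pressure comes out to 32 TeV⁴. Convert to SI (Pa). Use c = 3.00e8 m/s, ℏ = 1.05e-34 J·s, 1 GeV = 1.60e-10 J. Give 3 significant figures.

Pressure is [E]/[L]³ = [E]⁴/(ℏc)³.
1 GeV⁴ → 1/(ℏc)³ × (1 GeV in J)⁴ = 2.10e37 Pa.
Convert the energy scale: 32 TeV⁴ = 3.20e13 GeV⁴.
Result: 3.20e13 × 2.10e37 = 6.71e50 Pa.

6.71e50 Pa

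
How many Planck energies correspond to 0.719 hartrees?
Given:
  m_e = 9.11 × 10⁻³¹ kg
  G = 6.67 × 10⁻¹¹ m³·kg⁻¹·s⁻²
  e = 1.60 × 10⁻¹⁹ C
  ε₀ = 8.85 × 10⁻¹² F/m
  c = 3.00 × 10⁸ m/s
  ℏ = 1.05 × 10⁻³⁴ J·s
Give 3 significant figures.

hartree: E_h = m_e e⁴/(4πε₀ℏ)² = 4.38 × 10⁻¹⁸ J
Planck energy: E_P = √(ℏc⁵/G) = 1.96 × 10⁹ J
0.719 × 4.38 × 10⁻¹⁸ / 1.96 × 10⁹ = 1.61 × 10⁻²⁷

1.61 × 10⁻²⁷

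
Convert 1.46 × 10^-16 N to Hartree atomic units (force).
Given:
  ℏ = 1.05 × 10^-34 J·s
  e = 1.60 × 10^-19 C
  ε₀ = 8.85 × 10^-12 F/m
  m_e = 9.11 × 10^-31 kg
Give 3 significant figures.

1.75 × 10^-9

atomic unit of force: F_au = E_h/a₀ = m_e²e⁶/((4πε₀)³ℏ⁴) = 8.33 × 10^-8 N.
1.46 × 10^-16 / 8.33 × 10^-8 = 1.75 × 10^-9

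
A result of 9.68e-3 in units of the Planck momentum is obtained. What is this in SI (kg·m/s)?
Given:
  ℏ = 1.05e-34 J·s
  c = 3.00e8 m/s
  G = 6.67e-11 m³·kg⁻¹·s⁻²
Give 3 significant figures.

0.0631 kg·m/s

One Planck momentum: p_P = √(ℏc³/G) = 6.52 kg·m/s.
9.68e-3 × 6.52 kg·m/s = 0.0631 kg·m/s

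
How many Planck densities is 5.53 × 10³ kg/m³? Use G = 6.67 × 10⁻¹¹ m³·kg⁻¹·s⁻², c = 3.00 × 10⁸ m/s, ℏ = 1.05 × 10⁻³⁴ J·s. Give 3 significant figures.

Planck density: ρ_P = c⁵/(ℏG²) = 5.20 × 10⁹⁶ kg/m³.
5.53 × 10³ / 5.20 × 10⁹⁶ = 1.06 × 10⁻⁹³

1.06 × 10⁻⁹³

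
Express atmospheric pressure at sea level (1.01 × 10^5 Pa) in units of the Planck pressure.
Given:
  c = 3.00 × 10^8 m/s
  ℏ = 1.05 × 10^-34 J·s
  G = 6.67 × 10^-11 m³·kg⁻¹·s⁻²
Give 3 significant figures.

2.16 × 10^-109

Planck pressure: p_P = c⁷/(ℏG²) = 4.68 × 10^113 Pa.
1.01 × 10^5 / 4.68 × 10^113 = 2.16 × 10^-109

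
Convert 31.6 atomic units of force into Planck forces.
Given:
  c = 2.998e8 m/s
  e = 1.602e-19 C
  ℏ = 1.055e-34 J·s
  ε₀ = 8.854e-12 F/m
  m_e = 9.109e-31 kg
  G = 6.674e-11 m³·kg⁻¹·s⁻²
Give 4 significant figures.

2.146e-50

atomic unit of force: F_au = E_h/a₀ = m_e²e⁶/((4πε₀)³ℏ⁴) = 8.220e-8 N
Planck force: F_P = c⁴/G = 1.210e44 N
31.6 × 8.220e-8 / 1.210e44 = 2.146e-50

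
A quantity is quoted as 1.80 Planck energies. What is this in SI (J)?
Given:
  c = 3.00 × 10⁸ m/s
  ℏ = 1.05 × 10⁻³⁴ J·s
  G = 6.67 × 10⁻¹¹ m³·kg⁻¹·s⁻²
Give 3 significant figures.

One Planck energy: E_P = √(ℏc⁵/G) = 1.96 × 10⁹ J.
1.80 × 1.96 × 10⁹ J = 3.52 × 10⁹ J

3.52 × 10⁹ J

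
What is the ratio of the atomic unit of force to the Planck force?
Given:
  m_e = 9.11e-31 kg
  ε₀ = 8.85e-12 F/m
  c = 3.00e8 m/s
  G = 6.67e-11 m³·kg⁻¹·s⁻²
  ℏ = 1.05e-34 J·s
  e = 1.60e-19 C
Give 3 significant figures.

6.86e-52

atomic unit of force: F_au = E_h/a₀ = m_e²e⁶/((4πε₀)³ℏ⁴) = 8.33e-8 N
Planck force: F_P = c⁴/G = 1.21e44 N
ratio = 8.33e-8 / 1.21e44 = 6.86e-52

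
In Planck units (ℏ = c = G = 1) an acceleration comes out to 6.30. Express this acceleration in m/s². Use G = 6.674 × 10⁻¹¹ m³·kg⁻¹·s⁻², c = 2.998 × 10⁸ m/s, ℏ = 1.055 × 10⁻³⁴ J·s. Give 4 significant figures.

One Planck acceleration: a_P = √(c⁷/(ℏG)) = 5.560 × 10⁵¹ m/s².
6.30 × 5.560 × 10⁵¹ m/s² = 3.503 × 10⁵² m/s²

3.503 × 10⁵² m/s²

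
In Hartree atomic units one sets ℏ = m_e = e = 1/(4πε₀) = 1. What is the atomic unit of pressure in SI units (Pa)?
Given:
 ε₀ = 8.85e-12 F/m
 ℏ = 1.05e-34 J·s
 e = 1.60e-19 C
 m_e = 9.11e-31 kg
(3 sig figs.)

3.01e13 Pa

P_au = E_h/a₀³ = m_e⁴e¹⁰/((4πε₀)⁵ℏ⁸)
E_h = 4.38e-18 J
a₀ = 5.26e-11 m
E_h/a₀³ = 3.01e13 Pa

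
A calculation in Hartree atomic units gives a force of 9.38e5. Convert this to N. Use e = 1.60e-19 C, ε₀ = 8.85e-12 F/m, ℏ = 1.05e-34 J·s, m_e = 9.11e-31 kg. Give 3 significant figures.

One atomic unit of force: F_au = E_h/a₀ = m_e²e⁶/((4πε₀)³ℏ⁴) = 8.33e-8 N.
9.38e5 × 8.33e-8 N = 0.0781 N

0.0781 N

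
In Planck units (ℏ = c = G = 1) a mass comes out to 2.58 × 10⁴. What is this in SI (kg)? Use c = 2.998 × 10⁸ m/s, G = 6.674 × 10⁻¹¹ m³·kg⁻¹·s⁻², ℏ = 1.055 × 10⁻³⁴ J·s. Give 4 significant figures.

One Planck mass: m_P = √(ℏc/G) = 2.177 × 10⁻⁸ kg.
2.58 × 10⁴ × 2.177 × 10⁻⁸ kg = 5.617 × 10⁻⁴ kg

5.617 × 10⁻⁴ kg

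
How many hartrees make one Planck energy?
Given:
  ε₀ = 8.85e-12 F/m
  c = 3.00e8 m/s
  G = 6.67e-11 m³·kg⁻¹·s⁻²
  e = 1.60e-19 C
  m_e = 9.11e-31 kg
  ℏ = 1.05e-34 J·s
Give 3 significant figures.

Planck energy: E_P = √(ℏc⁵/G) = 1.96e9 J
hartree: E_h = m_e e⁴/(4πε₀ℏ)² = 4.38e-18 J
ratio = 1.96e9 / 4.38e-18 = 4.47e26

4.47e26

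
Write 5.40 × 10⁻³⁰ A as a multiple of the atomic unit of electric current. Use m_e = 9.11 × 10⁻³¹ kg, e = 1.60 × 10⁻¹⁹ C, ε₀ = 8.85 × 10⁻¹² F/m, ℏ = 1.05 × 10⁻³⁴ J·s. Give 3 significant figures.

atomic unit of electric current: I_au = e E_h/ℏ = m_e e⁵/((4πε₀)²ℏ³) = 6.67 × 10⁻³ A.
5.40 × 10⁻³⁰ / 6.67 × 10⁻³ = 8.09 × 10⁻²⁸

8.09 × 10⁻²⁸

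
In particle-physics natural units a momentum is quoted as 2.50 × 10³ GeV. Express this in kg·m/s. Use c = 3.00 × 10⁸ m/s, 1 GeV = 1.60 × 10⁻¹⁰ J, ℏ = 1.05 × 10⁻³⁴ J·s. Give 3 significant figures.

Momentum is [E]/c; divide by c.
1 GeV → 1/c × (1 GeV in J) = 5.33 × 10⁻¹⁹ kg·m/s.
Result: 2.50 × 10³ × 5.33 × 10⁻¹⁹ = 1.33 × 10⁻¹⁵ kg·m/s.

1.33 × 10⁻¹⁵ kg·m/s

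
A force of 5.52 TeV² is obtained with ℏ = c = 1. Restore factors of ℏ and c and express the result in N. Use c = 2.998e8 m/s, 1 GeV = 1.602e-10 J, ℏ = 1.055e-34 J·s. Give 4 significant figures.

4.479e12 N

Force is [E]/[L] = [E]²/(ℏc); restore (ℏc)⁻¹.
1 GeV² → 1/(ℏc) × (1 GeV in J)² = 8.114e5 N.
Convert the energy scale: 5.52 TeV² = 5.52e6 GeV².
Result: 5.52e6 × 8.114e5 = 4.479e12 N.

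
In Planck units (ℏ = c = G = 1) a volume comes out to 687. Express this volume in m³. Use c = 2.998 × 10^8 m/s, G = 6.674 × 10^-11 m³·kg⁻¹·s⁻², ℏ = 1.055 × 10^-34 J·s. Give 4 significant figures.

One Planck volume: V_P = (ℏG/c³)^(3/2) = 4.224 × 10^-105 m³.
687 × 4.224 × 10^-105 m³ = 2.902 × 10^-102 m³

2.902 × 10^-102 m³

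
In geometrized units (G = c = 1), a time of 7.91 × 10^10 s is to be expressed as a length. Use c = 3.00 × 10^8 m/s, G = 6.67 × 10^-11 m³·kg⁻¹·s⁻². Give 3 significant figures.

Time → length via c.
7.91 × 10^10 s × (c) = 2.37 × 10^19 m

2.37 × 10^19 m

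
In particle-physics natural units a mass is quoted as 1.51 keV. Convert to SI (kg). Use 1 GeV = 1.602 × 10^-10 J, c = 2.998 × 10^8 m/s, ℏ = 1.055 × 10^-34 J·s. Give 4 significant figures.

2.691 × 10^-33 kg

Mass is [E]/c²; divide by c².
1 GeV → 1/c² × (1 GeV in J) = 1.782 × 10^-27 kg.
Convert the energy scale: 1.51 keV = 1.51 × 10^-6 GeV.
Result: 1.51 × 10^-6 × 1.782 × 10^-27 = 2.691 × 10^-33 kg.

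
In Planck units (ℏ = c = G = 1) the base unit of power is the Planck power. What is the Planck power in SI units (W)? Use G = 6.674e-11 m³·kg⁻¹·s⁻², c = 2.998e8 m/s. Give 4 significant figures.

3.629e52 W

P_P = c⁵/G
  = 2.422e42 / 6.674e-11
  = 3.629e52 W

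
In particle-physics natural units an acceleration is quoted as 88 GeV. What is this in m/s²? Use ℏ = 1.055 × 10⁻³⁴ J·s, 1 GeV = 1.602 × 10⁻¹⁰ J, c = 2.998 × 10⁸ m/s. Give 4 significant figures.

4.006 × 10³⁴ m/s²

Acceleration is [L]/[T]² = c·[E]/ℏ.
1 GeV → c/ℏ × (1 GeV in J) = 4.552 × 10³² m/s².
Result: 88 × 4.552 × 10³² = 4.006 × 10³⁴ m/s².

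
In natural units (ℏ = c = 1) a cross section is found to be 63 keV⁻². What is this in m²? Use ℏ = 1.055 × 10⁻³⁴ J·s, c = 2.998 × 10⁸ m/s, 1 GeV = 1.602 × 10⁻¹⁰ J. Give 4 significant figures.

Area is [L]² = [E]⁻²·(ℏc)²; restore (ℏc)².
1 GeV⁻² → (ℏc)² × (1 GeV in J)⁻² = 3.898 × 10⁻³² m².
Convert the energy scale: 63 keV⁻² = 6.30 × 10¹³ GeV⁻².
Result: 6.30 × 10¹³ × 3.898 × 10⁻³² = 2.456 × 10⁻¹⁸ m².

2.456 × 10⁻¹⁸ m²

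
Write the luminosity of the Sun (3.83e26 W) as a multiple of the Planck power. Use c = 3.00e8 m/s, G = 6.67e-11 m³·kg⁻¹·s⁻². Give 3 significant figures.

1.05e-26

Planck power: P_P = c⁵/G = 3.64e52 W.
3.83e26 / 3.64e52 = 1.05e-26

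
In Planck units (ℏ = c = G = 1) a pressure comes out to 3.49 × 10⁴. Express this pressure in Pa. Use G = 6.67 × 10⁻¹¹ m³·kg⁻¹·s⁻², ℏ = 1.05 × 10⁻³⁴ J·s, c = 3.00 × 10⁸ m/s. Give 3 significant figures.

One Planck pressure: p_P = c⁷/(ℏG²) = 4.68 × 10¹¹³ Pa.
3.49 × 10⁴ × 4.68 × 10¹¹³ Pa = 1.63 × 10¹¹⁸ Pa

1.63 × 10¹¹⁸ Pa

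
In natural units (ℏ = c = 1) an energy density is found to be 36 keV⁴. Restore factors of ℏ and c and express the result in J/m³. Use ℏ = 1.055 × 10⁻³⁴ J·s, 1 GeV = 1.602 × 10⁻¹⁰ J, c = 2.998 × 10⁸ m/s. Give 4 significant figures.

7.494 × 10¹⁴ J/m³

[E]/[L]³ = [E]⁴/(ℏc)³; restore (ℏc)⁻³.
1 GeV⁴ → 1/(ℏc)³ × (1 GeV in J)⁴ = 2.082 × 10³⁷ J/m³.
Convert the energy scale: 36 keV⁴ = 3.60 × 10⁻²³ GeV⁴.
Result: 3.60 × 10⁻²³ × 2.082 × 10³⁷ = 7.494 × 10¹⁴ J/m³.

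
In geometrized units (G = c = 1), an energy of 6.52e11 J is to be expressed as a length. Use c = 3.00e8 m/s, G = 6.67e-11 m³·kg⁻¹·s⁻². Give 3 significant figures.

5.37e-33 m

Energy → length via G/c⁴.
6.52e11 J × (G/c⁴) = 5.37e-33 m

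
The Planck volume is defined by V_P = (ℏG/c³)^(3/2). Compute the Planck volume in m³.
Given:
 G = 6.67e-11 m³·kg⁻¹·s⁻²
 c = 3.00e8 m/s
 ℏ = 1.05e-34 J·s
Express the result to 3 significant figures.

4.18e-105 m³

V_P = (ℏG/c³)^(3/2)
  = √(1.75e-209)
  = 4.18e-105 m³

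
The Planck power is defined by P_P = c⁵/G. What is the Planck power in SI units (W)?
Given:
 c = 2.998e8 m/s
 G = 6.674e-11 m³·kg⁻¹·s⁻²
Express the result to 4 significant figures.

P_P = c⁵/G
  = 2.422e42 / 6.674e-11
  = 3.629e52 W

3.629e52 W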